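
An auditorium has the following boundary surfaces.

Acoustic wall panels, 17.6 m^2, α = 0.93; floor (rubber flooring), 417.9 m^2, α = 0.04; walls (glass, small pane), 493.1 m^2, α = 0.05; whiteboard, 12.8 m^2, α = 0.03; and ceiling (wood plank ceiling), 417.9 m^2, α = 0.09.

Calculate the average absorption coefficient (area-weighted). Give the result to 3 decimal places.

0.070

Total surface area S = 1359.3 m^2.
Σ(Sᵢαᵢ) = 17.6×0.93 + 417.9×0.04 + 493.1×0.05 + 12.8×0.03 + 417.9×0.09 = 95.734.
ᾱ = 95.734 / 1359.3 = 0.070.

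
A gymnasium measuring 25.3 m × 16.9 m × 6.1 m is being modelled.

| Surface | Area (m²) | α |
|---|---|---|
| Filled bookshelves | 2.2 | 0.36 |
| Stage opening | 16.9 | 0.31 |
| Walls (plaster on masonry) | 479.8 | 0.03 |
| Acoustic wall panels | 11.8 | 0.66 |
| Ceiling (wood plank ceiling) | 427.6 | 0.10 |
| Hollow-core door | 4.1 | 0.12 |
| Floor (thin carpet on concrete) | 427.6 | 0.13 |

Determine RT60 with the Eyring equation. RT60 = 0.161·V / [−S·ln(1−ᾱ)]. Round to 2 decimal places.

3.15 seconds

S = Σ Sᵢ = 1370.0 m².
Absorption A = 2.2×0.36 + 16.9×0.31 + 479.8×0.03 + 11.8×0.66 + 427.6×0.10 + 4.1×0.12 + 427.6×0.13 = 127.053 sabins.
ᾱ = 127.053 / 1370.0 = 0.0927.
Eyring denominator: −S ln(1−ᾱ) = 133.277.
V = 25.3 × 16.9 × 6.1 = 2608.177 m³.
T = 0.161·V/[−S·ln(1−ᾱ)] = 0.161·2608.177/133.277 = 3.15 s.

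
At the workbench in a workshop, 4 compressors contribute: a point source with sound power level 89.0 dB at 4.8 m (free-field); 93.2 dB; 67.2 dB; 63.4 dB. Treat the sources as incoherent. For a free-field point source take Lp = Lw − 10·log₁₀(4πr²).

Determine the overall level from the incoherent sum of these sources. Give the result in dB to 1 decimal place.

93.2 dB

Source at 4.8 m: Lp = 89.0 − 10·log₁₀(4π·4.8²) = 89.0 − 10·log₁₀(289.529) = 64.4 dB.
Converting to relative power and adding: 10^(64.4/10) + 10^(93.2/10) + 10^(67.2/10) + 10^(63.4/10) = 2.099e+09.
Back to dB: 10·log₁₀ Σ = 93.2 dB.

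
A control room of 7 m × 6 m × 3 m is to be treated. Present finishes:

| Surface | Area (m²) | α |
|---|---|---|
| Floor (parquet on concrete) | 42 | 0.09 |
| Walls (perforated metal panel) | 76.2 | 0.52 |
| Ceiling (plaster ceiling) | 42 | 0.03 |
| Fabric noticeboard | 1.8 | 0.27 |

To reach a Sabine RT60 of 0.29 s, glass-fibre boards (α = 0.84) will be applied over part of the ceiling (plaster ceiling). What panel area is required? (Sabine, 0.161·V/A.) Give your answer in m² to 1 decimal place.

Summing Sᵢαᵢ: 3.780 + 39.624 + 1.260 + 0.486 → A₁ = 45.150 sabins.
Required A₂ = 0.161·126/0.29 = 69.952 sabins.
Absorption to add: 69.952 − 45.150 = 24.802 sabins.
Each m² of panel replacing the ceiling (plaster ceiling) adds (0.84 − 0.03) = 0.81 sabins.
Panel area = 24.802 / 0.81 = 30.6 m².

30.6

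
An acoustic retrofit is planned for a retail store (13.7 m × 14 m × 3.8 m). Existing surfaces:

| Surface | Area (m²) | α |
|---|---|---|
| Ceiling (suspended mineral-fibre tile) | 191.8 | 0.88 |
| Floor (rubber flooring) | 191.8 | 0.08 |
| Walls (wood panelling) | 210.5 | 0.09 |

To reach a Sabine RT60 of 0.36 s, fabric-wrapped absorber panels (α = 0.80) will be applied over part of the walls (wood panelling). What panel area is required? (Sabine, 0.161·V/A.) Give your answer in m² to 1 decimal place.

Equivalent absorption area: A₁ = 191.8×0.88 + 191.8×0.08 + 210.5×0.09 = 203.073 m².
V = 728.84 m³. Target absorption A₂ = 0.161 × 728.84 / 0.36 = 325.953 sabins.
Absorption to add: 325.953 − 203.073 = 122.880 sabins.
Net gain per m²: Δα = 0.80 − 0.09 = 0.71.
Area = ΔA/Δα = 122.880/0.71 = 173.1 m².

173.1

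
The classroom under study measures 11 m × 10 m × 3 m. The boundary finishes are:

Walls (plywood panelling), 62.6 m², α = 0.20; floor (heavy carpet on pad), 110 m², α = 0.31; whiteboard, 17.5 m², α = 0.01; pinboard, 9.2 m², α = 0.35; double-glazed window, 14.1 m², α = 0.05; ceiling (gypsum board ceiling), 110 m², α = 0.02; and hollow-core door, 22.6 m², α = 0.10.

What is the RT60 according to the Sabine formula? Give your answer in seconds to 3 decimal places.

0.963 s

Total absorption A = 62.6×0.20 + 110×0.31 + 17.5×0.01 + 9.2×0.35 + 14.1×0.05 + 110×0.02 + 22.6×0.10
  = 12.520 + 34.100 + 0.175 + 3.220 + 0.705 + 2.200 + 2.260 = 55.180 m² sabins.
Room volume: 330 m³.
RT60 = 0.161 · V / A = 0.161 × 330 / 55.180 = 0.963 s.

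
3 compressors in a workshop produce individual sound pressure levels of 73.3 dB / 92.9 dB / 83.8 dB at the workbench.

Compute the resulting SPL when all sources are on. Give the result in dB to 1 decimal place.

Sum in the linear (power) domain: Σ 10^(Lᵢ/10) = 10^(73.3/10) + 10^(92.9/10) + 10^(83.8/10) = 2.211e+09.
L_total = 10·log₁₀(2.211e+09) = 93.4 dB.

93.4 dB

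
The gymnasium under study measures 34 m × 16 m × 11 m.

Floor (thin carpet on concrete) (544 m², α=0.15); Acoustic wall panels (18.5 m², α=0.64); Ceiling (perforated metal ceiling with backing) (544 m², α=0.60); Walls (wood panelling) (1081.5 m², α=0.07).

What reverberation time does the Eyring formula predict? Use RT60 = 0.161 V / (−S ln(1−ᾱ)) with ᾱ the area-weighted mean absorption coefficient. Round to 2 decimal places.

1.71 seconds

Total surface area S = 544 + 18.5 + 544 + 1081.5 = 2188.0 m².
Absorption A = 544·0.15 + 18.5·0.64 + 544·0.60 + 1081.5·0.07 = 495.545 sabins.
ᾱ = 495.545 / 2188.0 = 0.2265.
Eyring denominator: −S ln(1−ᾱ) = 561.943.
V = 34 × 16 × 11 = 5984 m³.
RT60 = 0.161 × 5984 / 561.943 = 1.71 s.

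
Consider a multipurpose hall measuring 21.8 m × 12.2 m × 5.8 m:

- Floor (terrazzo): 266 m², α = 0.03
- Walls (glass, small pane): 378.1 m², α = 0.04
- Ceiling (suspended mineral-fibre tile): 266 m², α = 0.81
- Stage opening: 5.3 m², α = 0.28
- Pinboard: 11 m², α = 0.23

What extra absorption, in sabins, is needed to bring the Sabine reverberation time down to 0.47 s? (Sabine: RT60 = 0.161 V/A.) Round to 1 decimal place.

Summing Sᵢαᵢ: 7.980 + 15.124 + 215.460 + 1.484 + 2.530 → A₁ = 242.578 sabins.
Target A₂ = 0.161·1542.568/0.47 = 528.412 sabins (V = 1542.568 m³).
ΔA = A₂ − A₁ = 528.412 − 242.578 = 285.8 sabins.

285.8 sabins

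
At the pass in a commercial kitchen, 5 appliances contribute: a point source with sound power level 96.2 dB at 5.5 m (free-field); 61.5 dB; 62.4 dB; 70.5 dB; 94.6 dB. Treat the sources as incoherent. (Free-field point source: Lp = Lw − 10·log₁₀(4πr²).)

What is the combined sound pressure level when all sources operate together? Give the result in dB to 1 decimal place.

94.6 dB

Source at 5.5 m: Lp = 96.2 − 10·log₁₀(4π·5.5²) = 96.2 − 10·log₁₀(380.133) = 70.4 dB.
Converting to relative power and adding: 10^(70.4/10) + 10^(61.5/10) + 10^(62.4/10) + 10^(70.5/10) + 10^(94.6/10) = 2.909e+09.
Combined level = 10 log₁₀(2.909e+09) = 94.6 dB.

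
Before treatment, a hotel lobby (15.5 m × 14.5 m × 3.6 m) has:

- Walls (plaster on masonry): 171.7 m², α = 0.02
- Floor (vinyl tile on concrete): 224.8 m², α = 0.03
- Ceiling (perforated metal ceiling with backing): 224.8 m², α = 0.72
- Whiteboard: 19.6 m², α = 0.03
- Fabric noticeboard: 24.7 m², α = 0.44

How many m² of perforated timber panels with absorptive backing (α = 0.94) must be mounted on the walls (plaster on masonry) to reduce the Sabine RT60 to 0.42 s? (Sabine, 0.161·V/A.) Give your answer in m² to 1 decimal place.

137.7

Equivalent absorption area: A₁ = 171.7*0.02 + 224.8*0.03 + 224.8*0.72 + 19.6*0.03 + 24.7*0.44 = 183.490 m².
Required A₂ = 0.161·809.1/0.42 = 310.155 sabins.
ΔA needed = 310.155 − 183.490 = 126.665 sabins.
Each m² of panel replacing the walls (plaster on masonry) adds (0.94 − 0.02) = 0.92 sabins.
Panel area = 126.665 / 0.92 = 137.7 m².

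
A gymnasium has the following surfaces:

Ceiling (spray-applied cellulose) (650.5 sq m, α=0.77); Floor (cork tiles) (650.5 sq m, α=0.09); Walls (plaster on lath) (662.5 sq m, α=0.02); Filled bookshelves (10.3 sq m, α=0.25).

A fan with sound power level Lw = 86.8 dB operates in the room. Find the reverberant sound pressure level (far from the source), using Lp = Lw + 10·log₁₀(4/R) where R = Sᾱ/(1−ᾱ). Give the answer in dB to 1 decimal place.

63.7 dB

A = 575.255 sabins; S = 1973.8 sq m.
ᾱ = 575.255/1973.8 = 0.2914; R = Sᾱ/(1−ᾱ) = 575.255/(1−0.2914) = 811.819 sq m.
Lp = Lw + 10 log₁₀(4/R) = 86.8 -23.07 = 63.7 dB.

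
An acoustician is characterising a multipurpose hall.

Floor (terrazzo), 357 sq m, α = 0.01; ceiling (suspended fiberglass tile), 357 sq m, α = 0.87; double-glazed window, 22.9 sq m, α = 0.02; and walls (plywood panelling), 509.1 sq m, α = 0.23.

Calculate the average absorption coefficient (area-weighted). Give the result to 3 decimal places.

0.346

S = Σ Sᵢ = 357 + 357 + 22.9 + 509.1 = 1246.0 sq m.
Σ(Sᵢαᵢ) = 357·0.01 + 357·0.87 + 22.9·0.02 + 509.1·0.23 = 431.711.
ᾱ = 431.711 / 1246.0 = 0.346.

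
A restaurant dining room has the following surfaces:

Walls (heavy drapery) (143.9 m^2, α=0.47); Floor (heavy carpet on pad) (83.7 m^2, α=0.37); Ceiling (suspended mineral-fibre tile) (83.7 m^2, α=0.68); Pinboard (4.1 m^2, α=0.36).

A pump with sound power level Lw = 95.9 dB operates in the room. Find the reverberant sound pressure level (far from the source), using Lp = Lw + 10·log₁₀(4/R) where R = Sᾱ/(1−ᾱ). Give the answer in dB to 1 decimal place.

77.0 dB

Σ(Sᵢαᵢ) = 143.9×0.47 + 83.7×0.37 + 83.7×0.68 + 4.1×0.36 = 156.994; total area S = 315.4 m^2.
ᾱ = 0.4978, so room constant R = A/(1−ᾱ) = 312.613 m^2.
Lp = 95.9 + 10·log₁₀(4/312.613) = 95.9 + (-18.93) = 77.0 dB.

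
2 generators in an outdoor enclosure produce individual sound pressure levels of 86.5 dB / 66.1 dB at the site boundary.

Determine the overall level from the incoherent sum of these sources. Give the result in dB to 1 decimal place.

Converting to relative power and adding: 10^(86.5/10) + 10^(66.1/10) = 4.508e+08.
Back to dB: 10·log₁₀ Σ = 86.5 dB.

86.5 dB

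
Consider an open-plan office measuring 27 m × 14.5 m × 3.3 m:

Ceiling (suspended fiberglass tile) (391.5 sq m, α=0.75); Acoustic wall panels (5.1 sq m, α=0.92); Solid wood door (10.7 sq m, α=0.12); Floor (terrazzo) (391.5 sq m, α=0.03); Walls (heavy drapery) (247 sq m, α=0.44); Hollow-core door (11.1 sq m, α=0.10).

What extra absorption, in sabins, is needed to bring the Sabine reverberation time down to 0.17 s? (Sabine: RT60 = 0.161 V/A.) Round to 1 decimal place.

A₁ = Σ Sᵢαᵢ = 391.5·0.75 + 5.1·0.92 + 10.7·0.12 + 391.5·0.03 + 247·0.44 + 11.1·0.10 = 421.136 sabins.
V = 1291.95 m³. Required absorption A₂ = 0.161 × 1291.95 / 0.17 = 1223.553 sabins.
Shortfall: 1223.553 − 421.136 = 802.4 sabins.

802.4 sabins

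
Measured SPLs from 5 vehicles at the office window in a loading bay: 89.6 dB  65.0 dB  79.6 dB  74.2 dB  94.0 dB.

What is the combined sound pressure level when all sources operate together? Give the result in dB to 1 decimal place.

95.5 dB

Σ 10^(Lᵢ/10) = 3.545e+09.
L_total = 10·log₁₀(3.545e+09) = 95.5 dB.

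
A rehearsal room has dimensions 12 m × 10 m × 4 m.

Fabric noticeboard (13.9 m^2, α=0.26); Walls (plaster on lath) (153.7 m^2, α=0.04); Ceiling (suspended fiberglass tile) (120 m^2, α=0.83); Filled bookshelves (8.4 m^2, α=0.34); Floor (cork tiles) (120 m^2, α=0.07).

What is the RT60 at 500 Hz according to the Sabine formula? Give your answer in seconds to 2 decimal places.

0.64 s

Summing Sᵢαᵢ: 3.614 + 6.148 + 99.600 + 2.856 + 8.400 → A = 120.618 sabins.
V = 12·10·4 = 480 m³.
RT60 = 0.161 · V / A = 0.161 × 480 / 120.618 = 0.64 s.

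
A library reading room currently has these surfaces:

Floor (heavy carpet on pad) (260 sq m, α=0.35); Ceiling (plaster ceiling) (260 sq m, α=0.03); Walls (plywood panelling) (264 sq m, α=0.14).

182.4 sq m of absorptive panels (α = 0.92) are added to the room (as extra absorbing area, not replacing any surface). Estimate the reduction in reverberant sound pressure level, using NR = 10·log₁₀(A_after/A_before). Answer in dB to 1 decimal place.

Summing Sᵢαᵢ: 91.000 + 7.800 + 36.960 → A_before = 135.760 sabins.
Treatment contributes 182.4·0.92 = 167.808 sabins.
New total A_after = 303.568 sabins.
NR = 10·log₁₀(303.568/135.760) = 3.5 dB.

3.5 dB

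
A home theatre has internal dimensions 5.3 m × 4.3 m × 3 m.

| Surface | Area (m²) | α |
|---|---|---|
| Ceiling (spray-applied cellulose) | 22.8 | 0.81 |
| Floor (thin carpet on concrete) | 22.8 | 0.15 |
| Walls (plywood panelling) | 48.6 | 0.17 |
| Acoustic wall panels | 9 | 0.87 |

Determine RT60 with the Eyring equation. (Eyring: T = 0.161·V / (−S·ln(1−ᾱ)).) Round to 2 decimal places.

0.23 s

Total surface area S = 22.8 + 22.8 + 48.6 + 9 = 103.2 m².
Σ(Sᵢαᵢ) = 22.8·0.81 + 22.8·0.15 + 48.6·0.17 + 9·0.87 = 37.980.
ᾱ = 37.980 / 103.2 = 0.3680.
−S·ln(1−ᾱ) = −103.2 × ln(1 − 0.3680) = 47.355.
V = 5.3 × 4.3 × 3 = 68.37 m³.
T = 0.161·V/[−S·ln(1−ᾱ)] = 0.161·68.37/47.355 = 0.23 s.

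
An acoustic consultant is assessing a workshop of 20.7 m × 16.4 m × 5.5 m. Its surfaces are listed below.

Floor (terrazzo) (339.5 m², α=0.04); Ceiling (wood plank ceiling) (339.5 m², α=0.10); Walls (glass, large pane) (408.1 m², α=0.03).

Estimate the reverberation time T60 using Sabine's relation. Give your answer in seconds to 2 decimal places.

5.03 s

Total absorption A = 339.5×0.04 + 339.5×0.10 + 408.1×0.03
  = 13.580 + 33.950 + 12.243 = 59.773 m² sabins.
V = 20.7·16.4·5.5 = 1867.14 m³.
Sabine: RT60 = 0.161 × 1867.14 / 59.773 = 5.03 s.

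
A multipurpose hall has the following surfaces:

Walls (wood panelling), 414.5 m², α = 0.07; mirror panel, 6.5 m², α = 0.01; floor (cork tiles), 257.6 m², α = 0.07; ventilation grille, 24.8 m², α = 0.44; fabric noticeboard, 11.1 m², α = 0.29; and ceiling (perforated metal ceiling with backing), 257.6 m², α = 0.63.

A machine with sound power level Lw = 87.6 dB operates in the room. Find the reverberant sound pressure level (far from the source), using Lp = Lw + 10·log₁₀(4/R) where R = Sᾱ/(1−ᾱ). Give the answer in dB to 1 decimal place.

69.0 dB

Σ(Sᵢαᵢ) = 414.5·0.07 + 6.5·0.01 + 257.6·0.07 + 24.8·0.44 + 11.1·0.29 + 257.6·0.63 = 223.531; total area S = 972.1 m².
ᾱ = 223.531/972.1 = 0.2299; R = Sᾱ/(1−ᾱ) = 223.531/(1−0.2299) = 290.262 m².
Lp = Lw + 10 log₁₀(4/R) = 87.6 -18.61 = 69.0 dB.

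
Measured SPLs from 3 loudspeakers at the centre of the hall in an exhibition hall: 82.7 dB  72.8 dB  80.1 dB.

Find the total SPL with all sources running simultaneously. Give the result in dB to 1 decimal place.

Σ 10^(Lᵢ/10) = 3.076e+08.
Combined level = 10 log₁₀(3.076e+08) = 84.9 dB.

84.9 dB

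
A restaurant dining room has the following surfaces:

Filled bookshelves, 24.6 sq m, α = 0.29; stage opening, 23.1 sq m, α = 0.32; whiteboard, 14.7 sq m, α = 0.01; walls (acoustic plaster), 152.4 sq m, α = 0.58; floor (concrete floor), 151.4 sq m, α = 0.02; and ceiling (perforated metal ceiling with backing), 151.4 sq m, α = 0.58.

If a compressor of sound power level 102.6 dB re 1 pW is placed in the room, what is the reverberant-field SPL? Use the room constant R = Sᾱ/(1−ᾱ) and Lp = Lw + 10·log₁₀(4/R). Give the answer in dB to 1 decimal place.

83.7 dB

Σ(Sᵢαᵢ) = 24.6×0.29 + 23.1×0.32 + 14.7×0.01 + 152.4×0.58 + 151.4×0.02 + 151.4×0.58 = 193.905; total area S = 517.6 sq m.
ᾱ = 193.905/517.6 = 0.3746; R = Sᾱ/(1−ᾱ) = 193.905/(1−0.3746) = 310.050 sq m.
Lp = 102.6 + 10·log₁₀(4/310.050) = 102.6 + (-18.89) = 83.7 dB.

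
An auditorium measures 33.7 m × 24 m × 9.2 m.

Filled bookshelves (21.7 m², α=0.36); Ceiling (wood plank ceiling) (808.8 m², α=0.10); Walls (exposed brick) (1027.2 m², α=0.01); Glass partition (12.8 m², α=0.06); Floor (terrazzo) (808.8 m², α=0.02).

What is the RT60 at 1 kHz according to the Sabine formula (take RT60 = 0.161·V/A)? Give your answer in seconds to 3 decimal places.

10.336 s

Equivalent absorption area: A = 21.7·0.36 + 808.8·0.10 + 1027.2·0.01 + 12.8·0.06 + 808.8·0.02 = 115.908 m².
Volume V = 33.7 × 24 × 9.2 = 7440.96 m³.
Sabine: RT60 = 0.161 × 7440.96 / 115.908 = 10.336 s.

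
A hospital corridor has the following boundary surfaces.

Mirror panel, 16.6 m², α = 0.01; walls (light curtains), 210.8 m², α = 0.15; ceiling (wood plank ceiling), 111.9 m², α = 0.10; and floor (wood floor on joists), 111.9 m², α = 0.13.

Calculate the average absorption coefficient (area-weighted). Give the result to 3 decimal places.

0.127

Total surface area S = 451.2 m².
A = 16.6×0.01 + 210.8×0.15 + 111.9×0.10 + 111.9×0.13 = 57.523 sabins.
ᾱ = A/S = 0.127.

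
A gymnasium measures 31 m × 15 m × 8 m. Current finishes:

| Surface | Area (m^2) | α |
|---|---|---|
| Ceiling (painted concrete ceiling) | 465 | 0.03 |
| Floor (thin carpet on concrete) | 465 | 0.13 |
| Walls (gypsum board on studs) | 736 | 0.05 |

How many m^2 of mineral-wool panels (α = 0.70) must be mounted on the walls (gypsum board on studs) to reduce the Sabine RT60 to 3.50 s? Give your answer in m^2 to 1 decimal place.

Total absorption A₁ = 465*0.03 + 465*0.13 + 736*0.05
  = 13.950 + 60.450 + 36.800 = 111.200 m^2 sabins.
V = 3720 m³. Target absorption A₂ = 0.161 × 3720 / 3.50 = 171.120 sabins.
Absorption to add: 171.120 − 111.200 = 59.920 sabins.
Each m^2 of panel replacing the walls (gypsum board on studs) adds (0.70 − 0.05) = 0.65 sabins.
Panel area = 59.920 / 0.65 = 92.2 m^2.

92.2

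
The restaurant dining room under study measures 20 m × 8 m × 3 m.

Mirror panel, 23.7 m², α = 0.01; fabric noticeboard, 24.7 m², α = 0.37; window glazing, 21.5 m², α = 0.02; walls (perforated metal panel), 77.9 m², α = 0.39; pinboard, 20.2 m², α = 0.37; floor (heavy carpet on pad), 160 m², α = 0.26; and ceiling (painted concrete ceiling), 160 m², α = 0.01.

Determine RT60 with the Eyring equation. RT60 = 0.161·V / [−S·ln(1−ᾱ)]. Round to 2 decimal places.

S = Σ Sᵢ = 488.0 m².
Σ(Sᵢαᵢ) = 23.7·0.01 + 24.7·0.37 + 21.5·0.02 + 77.9·0.39 + 20.2·0.37 + 160·0.26 + 160·0.01 = 90.861.
ᾱ = 90.861 / 488.0 = 0.1862.
Eyring denominator: −S ln(1−ᾱ) = 100.548.
V = 20 × 8 × 3 = 480 m³.
RT60 = 0.161 × 480 / 100.548 = 0.77 s.

0.77 seconds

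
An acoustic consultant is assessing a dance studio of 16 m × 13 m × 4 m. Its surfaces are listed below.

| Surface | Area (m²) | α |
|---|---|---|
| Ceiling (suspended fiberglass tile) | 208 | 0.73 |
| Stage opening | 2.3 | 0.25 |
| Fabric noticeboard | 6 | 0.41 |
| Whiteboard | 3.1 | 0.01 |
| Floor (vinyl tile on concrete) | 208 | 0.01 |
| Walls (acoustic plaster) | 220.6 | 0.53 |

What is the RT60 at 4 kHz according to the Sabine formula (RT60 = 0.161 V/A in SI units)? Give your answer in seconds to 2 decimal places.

Total absorption A = 208×0.73 + 2.3×0.25 + 6×0.41 + 3.1×0.01 + 208×0.01 + 220.6×0.53
  = 151.840 + 0.575 + 2.460 + 0.031 + 2.080 + 116.918 = 273.904 m² sabins.
Volume V = 16 × 13 × 4 = 832 m³.
Sabine: RT60 = 0.161 × 832 / 273.904 = 0.49 s.

0.49 s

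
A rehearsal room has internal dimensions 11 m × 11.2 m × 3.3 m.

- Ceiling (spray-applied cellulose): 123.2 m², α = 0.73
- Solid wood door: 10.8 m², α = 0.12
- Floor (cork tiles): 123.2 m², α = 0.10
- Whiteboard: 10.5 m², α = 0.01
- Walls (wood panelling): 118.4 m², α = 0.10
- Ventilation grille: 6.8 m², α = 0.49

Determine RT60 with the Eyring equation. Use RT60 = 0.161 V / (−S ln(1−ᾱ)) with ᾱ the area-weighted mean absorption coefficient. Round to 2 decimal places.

0.46 seconds

Total surface area S = 123.2 + 10.8 + 123.2 + 10.5 + 118.4 + 6.8 = 392.9 m².
Absorption A = 123.2·0.73 + 10.8·0.12 + 123.2·0.10 + 10.5·0.01 + 118.4·0.10 + 6.8·0.49 = 118.829 sabins.
Mean coefficient ᾱ = A/S = 0.3024.
−S·ln(1−ᾱ) = −392.9 × ln(1 − 0.3024) = 141.487.
V = 11 × 11.2 × 3.3 = 406.56 m³.
T = 0.161·V/[−S·ln(1−ᾱ)] = 0.161·406.56/141.487 = 0.46 s.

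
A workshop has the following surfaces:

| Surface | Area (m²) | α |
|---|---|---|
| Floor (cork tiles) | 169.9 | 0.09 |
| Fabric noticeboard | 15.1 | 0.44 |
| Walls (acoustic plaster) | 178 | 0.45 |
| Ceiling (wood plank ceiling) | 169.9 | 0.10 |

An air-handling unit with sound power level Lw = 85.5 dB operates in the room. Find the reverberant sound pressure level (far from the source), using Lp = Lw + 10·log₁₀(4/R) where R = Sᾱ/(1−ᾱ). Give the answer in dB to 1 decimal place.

69.7 dB

A = 119.025 sabins; S = 532.9 m².
ᾱ = 0.2234, so room constant R = A/(1−ᾱ) = 153.264 m².
Lp = 85.5 + 10·log₁₀(4/153.264) = 85.5 + (-15.83) = 69.7 dB.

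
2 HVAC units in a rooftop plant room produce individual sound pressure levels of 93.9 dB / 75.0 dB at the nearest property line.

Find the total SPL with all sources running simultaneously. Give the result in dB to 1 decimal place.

94.0 dB

Σ 10^(Lᵢ/10) = 2.486e+09.
Combined level = 10 log₁₀(2.486e+09) = 94.0 dB.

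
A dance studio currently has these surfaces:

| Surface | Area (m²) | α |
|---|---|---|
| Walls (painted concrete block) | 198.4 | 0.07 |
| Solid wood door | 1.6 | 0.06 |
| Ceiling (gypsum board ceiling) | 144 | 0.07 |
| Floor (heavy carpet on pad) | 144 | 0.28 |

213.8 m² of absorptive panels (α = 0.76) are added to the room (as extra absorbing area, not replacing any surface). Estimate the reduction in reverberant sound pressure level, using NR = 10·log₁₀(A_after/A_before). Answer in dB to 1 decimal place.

A_before = Σ Sᵢαᵢ = 198.4*0.07 + 1.6*0.06 + 144*0.07 + 144*0.28 = 64.384 sabins.
Added absorption = 213.8 × 0.76 = 162.488 sabins.
A_after = 64.384 + 162.488 = 226.872 sabins.
Reduction = 10 log₁₀(A_after/A_before) = 10 log₁₀(3.5237) = 5.5 dB.

5.5 dB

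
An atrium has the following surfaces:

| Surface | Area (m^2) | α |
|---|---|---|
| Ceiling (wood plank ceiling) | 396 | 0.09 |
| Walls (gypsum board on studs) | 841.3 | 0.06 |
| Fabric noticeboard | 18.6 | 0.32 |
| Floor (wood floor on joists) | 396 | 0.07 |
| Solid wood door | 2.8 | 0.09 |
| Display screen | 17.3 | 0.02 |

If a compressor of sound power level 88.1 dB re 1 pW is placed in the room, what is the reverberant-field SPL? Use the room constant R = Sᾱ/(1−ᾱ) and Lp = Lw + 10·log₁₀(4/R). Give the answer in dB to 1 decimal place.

73.0 dB

A = 120.388 sabins; S = 1672.0 m^2.
ᾱ = 0.0720, so room constant R = A/(1−ᾱ) = 129.728 m^2.
Lp = 88.1 + 10·log₁₀(4/129.728) = 88.1 + (-15.11) = 73.0 dB.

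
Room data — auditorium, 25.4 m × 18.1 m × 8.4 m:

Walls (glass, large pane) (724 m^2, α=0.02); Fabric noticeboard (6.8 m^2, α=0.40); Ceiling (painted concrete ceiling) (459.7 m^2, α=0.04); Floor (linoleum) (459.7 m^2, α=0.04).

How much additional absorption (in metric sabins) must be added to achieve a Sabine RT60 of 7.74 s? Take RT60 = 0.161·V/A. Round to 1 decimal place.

Equivalent absorption area: A₁ = 724*0.02 + 6.8*0.40 + 459.7*0.04 + 459.7*0.04 = 53.976 m^2.
Target A₂ = 0.161·3861.816/7.74 = 80.330 sabins (V = 3861.816 m³).
ΔA = A₂ − A₁ = 80.330 − 53.976 = 26.4 sabins.

26.4 sabins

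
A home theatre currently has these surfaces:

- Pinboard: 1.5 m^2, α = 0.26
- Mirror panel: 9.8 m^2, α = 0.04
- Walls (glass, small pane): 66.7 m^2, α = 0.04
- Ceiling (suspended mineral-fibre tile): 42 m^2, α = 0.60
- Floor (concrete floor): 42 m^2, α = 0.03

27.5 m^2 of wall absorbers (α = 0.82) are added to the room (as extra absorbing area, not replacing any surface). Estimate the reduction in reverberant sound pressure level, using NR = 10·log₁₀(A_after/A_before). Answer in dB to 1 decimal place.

A_before = Σ Sᵢαᵢ = 1.5×0.26 + 9.8×0.04 + 66.7×0.04 + 42×0.60 + 42×0.03 = 29.910 sabins.
Treatment contributes 27.5·0.82 = 22.550 sabins.
New total A_after = 52.460 sabins.
Reduction = 10 log₁₀(A_after/A_before) = 10 log₁₀(1.7539) = 2.4 dB.

2.4 dB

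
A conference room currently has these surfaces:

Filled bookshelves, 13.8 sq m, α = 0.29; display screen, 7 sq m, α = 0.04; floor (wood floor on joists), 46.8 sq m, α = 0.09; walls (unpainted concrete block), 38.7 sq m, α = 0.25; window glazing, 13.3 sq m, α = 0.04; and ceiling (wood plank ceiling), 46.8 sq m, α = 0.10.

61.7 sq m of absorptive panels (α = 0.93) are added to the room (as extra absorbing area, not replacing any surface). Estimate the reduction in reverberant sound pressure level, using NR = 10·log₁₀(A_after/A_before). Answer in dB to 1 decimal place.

5.4 dB

A_before = Σ Sᵢαᵢ = 13.8×0.29 + 7×0.04 + 46.8×0.09 + 38.7×0.25 + 13.3×0.04 + 46.8×0.10 = 23.381 sabins.
Treatment contributes 61.7·0.93 = 57.381 sabins.
A_after = 23.381 + 57.381 = 80.762 sabins.
Reduction = 10 log₁₀(A_after/A_before) = 10 log₁₀(3.4542) = 5.4 dB.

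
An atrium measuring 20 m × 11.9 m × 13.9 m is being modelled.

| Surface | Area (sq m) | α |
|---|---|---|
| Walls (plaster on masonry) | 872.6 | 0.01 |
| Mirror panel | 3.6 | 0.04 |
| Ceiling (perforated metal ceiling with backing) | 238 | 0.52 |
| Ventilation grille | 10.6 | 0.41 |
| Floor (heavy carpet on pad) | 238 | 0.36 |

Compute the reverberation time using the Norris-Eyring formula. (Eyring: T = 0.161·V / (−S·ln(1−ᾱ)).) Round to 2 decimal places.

2.19 s

Total surface area S = 872.6 + 3.6 + 238 + 10.6 + 238 = 1362.8 sq m.
Absorption A = 872.6·0.01 + 3.6·0.04 + 238·0.52 + 10.6·0.41 + 238·0.36 = 222.656 sabins.
Mean coefficient ᾱ = A/S = 0.1634.
Eyring denominator: −S ln(1−ᾱ) = 243.136.
V = 20 × 11.9 × 13.9 = 3308.2 m³.
T = 0.161·V/[−S·ln(1−ᾱ)] = 0.161·3308.2/243.136 = 2.19 s.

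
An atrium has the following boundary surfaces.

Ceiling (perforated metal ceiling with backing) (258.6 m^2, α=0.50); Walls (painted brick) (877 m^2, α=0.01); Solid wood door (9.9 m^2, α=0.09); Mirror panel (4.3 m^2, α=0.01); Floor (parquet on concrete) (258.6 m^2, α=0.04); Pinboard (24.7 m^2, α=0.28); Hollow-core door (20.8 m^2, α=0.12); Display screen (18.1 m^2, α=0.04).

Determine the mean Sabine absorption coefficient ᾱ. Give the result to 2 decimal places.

0.11

S = Σ Sᵢ = 258.6 + 877 + 9.9 + 4.3 + 258.6 + 24.7 + 20.8 + 18.1 = 1472.0 m^2.
Σ(Sᵢαᵢ) = 258.6·0.50 + 877·0.01 + 9.9·0.09 + 4.3·0.01 + 258.6·0.04 + 24.7·0.28 + 20.8·0.12 + 18.1·0.04 = 159.484.
ᾱ = 159.484 / 1472.0 = 0.11.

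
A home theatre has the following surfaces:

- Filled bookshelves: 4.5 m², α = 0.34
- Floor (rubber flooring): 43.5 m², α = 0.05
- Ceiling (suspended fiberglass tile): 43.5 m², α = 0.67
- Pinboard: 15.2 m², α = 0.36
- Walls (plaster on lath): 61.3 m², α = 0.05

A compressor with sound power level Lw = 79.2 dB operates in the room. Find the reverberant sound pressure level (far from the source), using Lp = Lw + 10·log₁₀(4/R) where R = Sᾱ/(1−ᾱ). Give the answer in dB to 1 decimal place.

67.8 dB

Σ(Sᵢαᵢ) = 4.5·0.34 + 43.5·0.05 + 43.5·0.67 + 15.2·0.36 + 61.3·0.05 = 41.387; total area S = 168.0 m².
ᾱ = 41.387/168.0 = 0.2464; R = Sᾱ/(1−ᾱ) = 41.387/(1−0.2464) = 54.919 m².
Lp = 79.2 + 10·log₁₀(4/54.919) = 79.2 + (-11.38) = 67.8 dB.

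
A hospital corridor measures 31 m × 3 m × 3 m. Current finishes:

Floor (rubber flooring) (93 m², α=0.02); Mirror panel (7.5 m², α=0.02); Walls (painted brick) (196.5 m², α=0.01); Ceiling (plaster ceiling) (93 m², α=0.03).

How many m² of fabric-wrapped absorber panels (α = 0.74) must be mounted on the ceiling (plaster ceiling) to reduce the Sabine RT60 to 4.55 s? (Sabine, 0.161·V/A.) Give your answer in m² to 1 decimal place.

Summing Sᵢαᵢ: 1.860 + 0.150 + 1.965 + 2.790 → A₁ = 6.765 sabins.
Required A₂ = 0.161·279/4.55 = 9.872 sabins.
Absorption to add: 9.872 − 6.765 = 3.107 sabins.
Each m² of panel replacing the ceiling (plaster ceiling) adds (0.74 − 0.03) = 0.71 sabins.
Panel area = 3.107 / 0.71 = 4.4 m².

4.4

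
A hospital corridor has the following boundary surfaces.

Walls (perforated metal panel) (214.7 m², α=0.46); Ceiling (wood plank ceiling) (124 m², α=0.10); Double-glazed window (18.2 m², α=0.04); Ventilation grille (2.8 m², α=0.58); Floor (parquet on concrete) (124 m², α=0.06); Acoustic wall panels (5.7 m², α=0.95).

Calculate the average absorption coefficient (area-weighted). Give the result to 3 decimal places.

Total surface area S = 489.4 m².
Σ(Sᵢαᵢ) = 214.7·0.46 + 124·0.10 + 18.2·0.04 + 2.8·0.58 + 124·0.06 + 5.7·0.95 = 126.369.
ᾱ = A/S = 0.258.

0.258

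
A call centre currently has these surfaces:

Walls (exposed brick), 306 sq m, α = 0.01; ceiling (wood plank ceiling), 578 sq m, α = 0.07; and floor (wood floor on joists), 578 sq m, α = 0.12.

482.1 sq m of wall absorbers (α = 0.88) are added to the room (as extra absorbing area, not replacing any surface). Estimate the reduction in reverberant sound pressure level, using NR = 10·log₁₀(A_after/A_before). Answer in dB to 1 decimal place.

Summing Sᵢαᵢ: 3.060 + 40.460 + 69.360 → A_before = 112.880 sabins.
Added absorption = 482.1 × 0.88 = 424.248 sabins.
A_after = 112.880 + 424.248 = 537.128 sabins.
NR = 10·log₁₀(537.128/112.880) = 6.8 dB.

6.8 dB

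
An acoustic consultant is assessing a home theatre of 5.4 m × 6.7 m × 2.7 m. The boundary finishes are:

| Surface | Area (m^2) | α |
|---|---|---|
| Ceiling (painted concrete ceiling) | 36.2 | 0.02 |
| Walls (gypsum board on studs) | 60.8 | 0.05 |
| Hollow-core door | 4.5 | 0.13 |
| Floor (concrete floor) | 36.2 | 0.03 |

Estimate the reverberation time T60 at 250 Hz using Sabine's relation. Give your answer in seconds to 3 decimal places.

Equivalent absorption area: A = 36.2*0.02 + 60.8*0.05 + 4.5*0.13 + 36.2*0.03 = 5.435 m^2.
V = 5.4·6.7·2.7 = 97.686 m³.
Sabine: RT60 = 0.161 × 97.686 / 5.435 = 2.894 s.

2.894 sec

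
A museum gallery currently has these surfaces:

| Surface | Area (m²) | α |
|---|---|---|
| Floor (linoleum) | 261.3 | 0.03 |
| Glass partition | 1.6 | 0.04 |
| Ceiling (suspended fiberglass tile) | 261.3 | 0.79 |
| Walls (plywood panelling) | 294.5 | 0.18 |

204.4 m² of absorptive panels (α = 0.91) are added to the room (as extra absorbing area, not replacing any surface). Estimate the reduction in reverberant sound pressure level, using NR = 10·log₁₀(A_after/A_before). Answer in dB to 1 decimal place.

Summing Sᵢαᵢ: 7.839 + 0.064 + 206.427 + 53.010 → A_before = 267.340 sabins.
Added absorption = 204.4 × 0.91 = 186.004 sabins.
New total A_after = 453.344 sabins.
NR = 10·log₁₀(453.344/267.340) = 2.3 dB.

2.3 dB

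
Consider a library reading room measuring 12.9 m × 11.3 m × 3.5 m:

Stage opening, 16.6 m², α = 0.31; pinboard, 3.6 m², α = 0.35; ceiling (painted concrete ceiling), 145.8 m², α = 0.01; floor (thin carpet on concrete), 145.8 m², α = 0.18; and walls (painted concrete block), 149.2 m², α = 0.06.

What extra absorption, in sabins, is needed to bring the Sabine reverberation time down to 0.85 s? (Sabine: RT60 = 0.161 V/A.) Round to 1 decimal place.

A₁ = Σ Sᵢαᵢ = 16.6*0.31 + 3.6*0.35 + 145.8*0.01 + 145.8*0.18 + 149.2*0.06 = 43.060 sabins.
For T = 0.85 s, need A₂ = 0.161·V/T = 0.161·510.195/0.85 = 96.637 sabins.
Additional absorption ΔA = 96.637 − 43.060 = 53.6 sabins.

53.6 sabins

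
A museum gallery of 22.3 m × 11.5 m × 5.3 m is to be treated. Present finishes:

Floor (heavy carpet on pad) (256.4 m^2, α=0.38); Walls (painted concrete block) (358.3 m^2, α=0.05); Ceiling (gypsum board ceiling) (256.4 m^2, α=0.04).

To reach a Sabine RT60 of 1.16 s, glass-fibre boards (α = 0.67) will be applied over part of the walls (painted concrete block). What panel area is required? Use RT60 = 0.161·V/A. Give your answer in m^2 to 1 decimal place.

Equivalent absorption area: A₁ = 256.4×0.38 + 358.3×0.05 + 256.4×0.04 = 125.603 m^2.
Required A₂ = 0.161·1359.185/1.16 = 188.646 sabins.
Absorption to add: 188.646 − 125.603 = 63.043 sabins.
Each m^2 of panel replacing the walls (painted concrete block) adds (0.67 − 0.05) = 0.62 sabins.
Area = ΔA/Δα = 63.043/0.62 = 101.7 m^2.

101.7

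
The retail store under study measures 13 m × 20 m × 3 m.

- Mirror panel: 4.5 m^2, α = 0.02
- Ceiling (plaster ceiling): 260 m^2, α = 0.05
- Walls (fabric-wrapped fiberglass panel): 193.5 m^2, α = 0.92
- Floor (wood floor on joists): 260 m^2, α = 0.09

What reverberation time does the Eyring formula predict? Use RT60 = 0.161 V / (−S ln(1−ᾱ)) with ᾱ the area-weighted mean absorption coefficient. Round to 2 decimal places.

0.49 s

Total surface area S = 4.5 + 260 + 193.5 + 260 = 718.0 m^2.
Σ(Sᵢαᵢ) = 4.5·0.02 + 260·0.05 + 193.5·0.92 + 260·0.09 = 214.510.
ᾱ = 214.510 / 718.0 = 0.2988.
Eyring denominator: −S ln(1−ᾱ) = 254.863.
V = 13 × 20 × 3 = 780 m³.
T = 0.161·V/[−S·ln(1−ᾱ)] = 0.161·780/254.863 = 0.49 s.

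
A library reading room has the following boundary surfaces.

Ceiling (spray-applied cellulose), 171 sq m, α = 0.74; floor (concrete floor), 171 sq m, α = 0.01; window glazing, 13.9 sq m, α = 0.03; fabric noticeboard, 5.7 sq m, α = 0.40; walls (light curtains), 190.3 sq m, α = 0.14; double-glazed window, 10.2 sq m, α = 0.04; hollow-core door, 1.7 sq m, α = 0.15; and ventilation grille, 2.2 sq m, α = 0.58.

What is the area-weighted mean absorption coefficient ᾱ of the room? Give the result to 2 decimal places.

0.28

Total surface area S = 566.0 sq m.
Weighted sum Σ Sα = 159.528.
ᾱ = A/S = 0.28.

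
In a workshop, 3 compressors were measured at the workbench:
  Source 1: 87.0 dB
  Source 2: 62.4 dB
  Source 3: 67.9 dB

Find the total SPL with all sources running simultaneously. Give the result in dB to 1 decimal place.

87.1 dB

Sum in the linear (power) domain: Σ 10^(Lᵢ/10) = 10^(87.0/10) + 10^(62.4/10) + 10^(67.9/10) = 5.091e+08.
Combined level = 10 log₁₀(5.091e+08) = 87.1 dB.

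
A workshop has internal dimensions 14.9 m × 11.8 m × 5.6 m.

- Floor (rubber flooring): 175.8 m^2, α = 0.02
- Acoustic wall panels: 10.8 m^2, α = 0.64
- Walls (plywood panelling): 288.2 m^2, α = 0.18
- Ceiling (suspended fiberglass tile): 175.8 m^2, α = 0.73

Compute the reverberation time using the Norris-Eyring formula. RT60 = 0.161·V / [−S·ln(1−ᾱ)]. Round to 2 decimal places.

0.70 s

Total surface area S = 175.8 + 10.8 + 288.2 + 175.8 = 650.6 m^2.
Σ(Sᵢαᵢ) = 175.8·0.02 + 10.8·0.64 + 288.2·0.18 + 175.8·0.73 = 190.638.
ᾱ = 190.638 / 650.6 = 0.2930.
Eyring denominator: −S ln(1−ᾱ) = 225.579.
V = 14.9 × 11.8 × 5.6 = 984.592 m³.
RT60 = 0.161 × 984.592 / 225.579 = 0.70 s.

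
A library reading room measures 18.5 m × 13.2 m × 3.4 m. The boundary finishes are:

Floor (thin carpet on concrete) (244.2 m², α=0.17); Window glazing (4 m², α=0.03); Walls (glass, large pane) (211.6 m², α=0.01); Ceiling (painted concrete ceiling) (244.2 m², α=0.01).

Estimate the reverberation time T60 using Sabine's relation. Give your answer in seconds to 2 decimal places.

2.89 s

Total absorption A = 244.2×0.17 + 4×0.03 + 211.6×0.01 + 244.2×0.01
  = 41.514 + 0.120 + 2.116 + 2.442 = 46.192 m² sabins.
Volume V = 18.5 × 13.2 × 3.4 = 830.28 m³.
T = 0.161 V/A = 0.161·830.28/46.192 = 2.89 s.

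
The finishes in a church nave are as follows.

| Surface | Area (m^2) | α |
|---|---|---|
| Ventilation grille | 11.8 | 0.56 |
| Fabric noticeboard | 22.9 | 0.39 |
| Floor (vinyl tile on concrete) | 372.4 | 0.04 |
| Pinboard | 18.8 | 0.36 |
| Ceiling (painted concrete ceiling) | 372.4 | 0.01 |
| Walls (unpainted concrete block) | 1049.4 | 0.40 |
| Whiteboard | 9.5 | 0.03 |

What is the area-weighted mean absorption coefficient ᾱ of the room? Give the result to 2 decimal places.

0.25

Total surface area S = 1857.2 m^2.
Σ(Sᵢαᵢ) = 11.8×0.56 + 22.9×0.39 + 372.4×0.04 + 18.8×0.36 + 372.4×0.01 + 1049.4×0.40 + 9.5×0.03 = 460.972.
ᾱ = A/S = 0.25.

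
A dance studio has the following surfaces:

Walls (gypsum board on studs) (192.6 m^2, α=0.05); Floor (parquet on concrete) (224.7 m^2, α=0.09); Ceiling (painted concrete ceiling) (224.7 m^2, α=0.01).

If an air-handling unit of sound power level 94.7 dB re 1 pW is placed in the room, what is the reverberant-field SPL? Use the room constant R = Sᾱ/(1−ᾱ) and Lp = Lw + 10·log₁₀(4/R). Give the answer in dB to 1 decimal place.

Σ(Sᵢαᵢ) = 192.6×0.05 + 224.7×0.09 + 224.7×0.01 = 32.100; total area S = 642.0 m^2.
ᾱ = 32.100/642.0 = 0.0500; R = Sᾱ/(1−ᾱ) = 32.100/(1−0.0500) = 33.789 m^2.
Lp = Lw + 10 log₁₀(4/R) = 94.7 -9.27 = 85.4 dB.

85.4 dB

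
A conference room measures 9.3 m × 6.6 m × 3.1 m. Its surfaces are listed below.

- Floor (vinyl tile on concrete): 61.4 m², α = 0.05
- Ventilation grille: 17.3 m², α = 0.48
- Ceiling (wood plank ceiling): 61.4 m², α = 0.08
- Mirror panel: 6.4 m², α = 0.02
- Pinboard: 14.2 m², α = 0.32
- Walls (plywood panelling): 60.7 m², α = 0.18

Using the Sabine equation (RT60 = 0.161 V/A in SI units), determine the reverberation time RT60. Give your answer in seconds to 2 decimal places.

Summing Sᵢαᵢ: 3.070 + 8.304 + 4.912 + 0.128 + 4.544 + 10.926 → A = 31.884 sabins.
Room volume: 190.278 m³.
Sabine: RT60 = 0.161 × 190.278 / 31.884 = 0.96 s.

0.96 s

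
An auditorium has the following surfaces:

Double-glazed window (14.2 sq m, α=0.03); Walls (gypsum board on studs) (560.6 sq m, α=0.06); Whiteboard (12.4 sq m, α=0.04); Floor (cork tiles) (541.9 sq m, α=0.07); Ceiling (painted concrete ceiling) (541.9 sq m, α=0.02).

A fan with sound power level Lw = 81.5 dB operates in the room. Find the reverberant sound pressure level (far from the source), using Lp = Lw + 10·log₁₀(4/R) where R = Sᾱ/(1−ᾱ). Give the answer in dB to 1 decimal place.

68.1 dB

Σ(Sᵢαᵢ) = 14.2·0.03 + 560.6·0.06 + 12.4·0.04 + 541.9·0.07 + 541.9·0.02 = 83.329; total area S = 1671.0 sq m.
ᾱ = 83.329/1671.0 = 0.0499; R = Sᾱ/(1−ᾱ) = 83.329/(1−0.0499) = 87.706 sq m.
Lp = Lw + 10 log₁₀(4/R) = 81.5 -13.41 = 68.1 dB.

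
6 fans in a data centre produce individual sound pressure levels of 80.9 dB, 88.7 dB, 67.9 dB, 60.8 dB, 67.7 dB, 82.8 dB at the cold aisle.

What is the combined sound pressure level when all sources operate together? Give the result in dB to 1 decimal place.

Converting to relative power and adding: 10^(80.9/10) + 10^(88.7/10) + 10^(67.9/10) + 10^(60.8/10) + 10^(67.7/10) + 10^(82.8/10) = 1.068e+09.
Back to dB: 10·log₁₀ Σ = 90.3 dB.

90.3 dB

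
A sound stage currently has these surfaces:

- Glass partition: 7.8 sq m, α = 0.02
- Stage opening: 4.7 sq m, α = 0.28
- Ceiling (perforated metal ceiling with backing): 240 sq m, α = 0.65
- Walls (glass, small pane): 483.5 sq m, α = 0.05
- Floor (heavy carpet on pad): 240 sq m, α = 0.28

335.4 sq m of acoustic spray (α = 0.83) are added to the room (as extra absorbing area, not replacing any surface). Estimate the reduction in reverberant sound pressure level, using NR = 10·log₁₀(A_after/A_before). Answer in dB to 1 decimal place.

Summing Sᵢαᵢ: 0.156 + 1.316 + 156.000 + 24.175 + 67.200 → A_before = 248.847 sabins.
Treatment contributes 335.4·0.83 = 278.382 sabins.
A_after = 248.847 + 278.382 = 527.229 sabins.
Reduction = 10 log₁₀(A_after/A_before) = 10 log₁₀(2.1187) = 3.3 dB.

3.3 dB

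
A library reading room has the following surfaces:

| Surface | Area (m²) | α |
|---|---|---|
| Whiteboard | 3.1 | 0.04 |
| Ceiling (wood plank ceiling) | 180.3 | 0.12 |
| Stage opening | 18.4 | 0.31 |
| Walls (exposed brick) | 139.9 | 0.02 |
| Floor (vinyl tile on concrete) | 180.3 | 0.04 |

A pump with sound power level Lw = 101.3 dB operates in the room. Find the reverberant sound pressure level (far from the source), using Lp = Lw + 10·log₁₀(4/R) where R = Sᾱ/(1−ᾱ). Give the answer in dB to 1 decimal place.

A = 37.474 sabins; S = 522.0 m².
ᾱ = 0.0718, so room constant R = A/(1−ᾱ) = 40.373 m².
Lp = Lw + 10 log₁₀(4/R) = 101.3 -10.04 = 91.3 dB.

91.3 dB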